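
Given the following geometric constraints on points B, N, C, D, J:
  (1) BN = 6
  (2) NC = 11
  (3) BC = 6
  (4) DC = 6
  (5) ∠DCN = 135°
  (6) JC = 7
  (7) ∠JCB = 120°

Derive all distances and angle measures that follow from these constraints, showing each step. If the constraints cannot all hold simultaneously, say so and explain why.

The constraints are consistent.

Step 1: From BC = 6, CJ = 7, and ∠BCJ = 120°, by the law of cosines:
  BJ² = BC² + CJ² - 2·BC·CJ·cos(120°) = 36 + 49 + 42 = 127
  BJ = √127

Step 2: From NC = 11, CD = 6, and ∠NCD = 135°, by the law of cosines:
  ND² = NC² + CD² - 2·NC·CD·cos(135°) = 121 + 36 + 93.34 = 250.3
  ND ≈ 15.82

Step 3: From BC = 6, BN = 6, CN = 11, by the inverse law of cosines:
  cos(∠CBN) = (BC² + BN² - CN²) / (2·BC·BN)
  ∠CBN = 132.89°

Step 4: From NB = 6, NC = 11, BC = 6, by the inverse law of cosines:
  cos(∠BNC) = (NB² + NC² - BC²) / (2·NB·NC)
  ∠BNC = 23.56°

Step 5: From CB = 6, CN = 11, BN = 6, by the inverse law of cosines:
  cos(∠BCN) = (CB² + CN² - BN²) / (2·CB·CN)
  ∠BCN = 23.56°

Step 6: From BC = 6, BJ = √127, CJ = 7, by the inverse law of cosines:
  cos(∠CBJ) = (BC² + BJ² - CJ²) / (2·BC·BJ)
  ∠CBJ = 32.54°

Step 7: From NC = 11, ND = 15.82, CD = 6, by the inverse law of cosines:
  cos(∠CND) = (NC² + ND² - CD²) / (2·NC·ND)
  ∠CND = 15.55°

Step 8: From DC = 6, DN = 15.82, CN = 11, by the inverse law of cosines:
  cos(∠CDN) = (DC² + DN² - CN²) / (2·DC·DN)
  ∠CDN = 29.45°

Step 9: From JB = √127, JC = 7, BC = 6, by the inverse law of cosines:
  cos(∠BJC) = (JB² + JC² - BC²) / (2·JB·JC)
  ∠BJC = 27.46°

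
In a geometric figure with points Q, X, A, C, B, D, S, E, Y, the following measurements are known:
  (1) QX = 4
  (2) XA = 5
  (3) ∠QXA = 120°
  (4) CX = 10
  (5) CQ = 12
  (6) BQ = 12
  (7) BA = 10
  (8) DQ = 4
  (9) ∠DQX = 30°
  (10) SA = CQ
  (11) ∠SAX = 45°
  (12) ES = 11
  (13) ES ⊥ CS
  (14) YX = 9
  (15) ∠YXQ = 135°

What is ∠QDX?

Step 1: By the law of cosines on triangle DQX: DX² = 4² + 4² − 2·4·4·cos(30°) = 4.29, so DX ≈ 2.07.
Step 2: By the inverse law of cosines on triangle QDX: cos(∠QDX) = (4² + 2.07² − 4²) / (2·4·2.07) = 4.29/16.56 = 0.2588, so ∠QDX = 75°.

Therefore, the measure of angle ∠QDX = 75°.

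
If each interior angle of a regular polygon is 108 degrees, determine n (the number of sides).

Exterior angle = 180 - 108 = 72. n = 360 / 72 = 5.

5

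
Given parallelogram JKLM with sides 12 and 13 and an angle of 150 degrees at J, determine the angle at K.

Opposite sides of a parallelogram are parallel, so consecutive angles form co-interior angles on a transversal.
Co-interior angles sum to 180°, giving angle K = 180 - 150 = 30 degrees.

30 degrees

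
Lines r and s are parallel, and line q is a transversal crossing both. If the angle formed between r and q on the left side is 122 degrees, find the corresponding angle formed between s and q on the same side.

When a transversal crosses parallel lines, angles in the same position at each intersection are called corresponding angles.
These are always equal, so the answer is 122 degrees.

122 degrees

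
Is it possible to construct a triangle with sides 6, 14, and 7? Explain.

The longest side is 14. The other two sides sum to 6 + 7 = 13.
Since 13 ≤ 14, the two shorter sides cannot reach around to close the triangle.

No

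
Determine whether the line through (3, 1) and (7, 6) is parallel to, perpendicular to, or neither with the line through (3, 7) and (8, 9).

Slope of line 1: m1 = (6 - 1)/(7 - 3) = 5/4 = 5/4
Slope of line 2: m2 = (9 - 7)/(8 - 3) = 2/5 = 2/5
m1 != m2 (5/4 != 2/5), so not parallel.
m1 * m2 = (5/4) * (2/5) = 1/2 != -1, so not perpendicular.
The lines are neither parallel nor perpendicular.

Neither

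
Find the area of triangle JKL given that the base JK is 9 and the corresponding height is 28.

Area = (1/2) * base * height
Area = (1/2) * 9 * 28
Area = 126

126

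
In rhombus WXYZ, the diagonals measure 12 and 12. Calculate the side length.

In a rhombus, the diagonals bisect each other perpendicularly, creating four congruent right triangles.
Each triangle has legs 6 (half of 12) and 6 (half of 12).
The hypotenuse of each right triangle is a side of the rhombus:
side = sqrt(6^2 + 6^2) = sqrt(72) = 6*sqrt(2)

6*sqrt(2)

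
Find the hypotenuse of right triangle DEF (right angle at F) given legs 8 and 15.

DE = sqrt(8^2 + 15^2) = sqrt(289) = 17

17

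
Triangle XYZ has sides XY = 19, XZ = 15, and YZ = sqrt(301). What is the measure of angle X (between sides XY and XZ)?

cos(X) = (19² + 15² - (sqrt(301))²) / (2 × 19 × 15) = 1/2, so X = arccos(1/2) = 60°.

60°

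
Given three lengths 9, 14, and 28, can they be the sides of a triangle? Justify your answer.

No.
The triangle inequality is violated: 9 + 14 = 23 ≤ 28.
These lengths cannot form a triangle.

No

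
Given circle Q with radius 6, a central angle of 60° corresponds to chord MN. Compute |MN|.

Drop a perpendicular from the center to the chord, bisecting both the chord and the central angle.
Each half-chord = r sin(θ/2) = 6 sin(30°).
The full chord = 2 × 6 × sin(30°) = 6.

6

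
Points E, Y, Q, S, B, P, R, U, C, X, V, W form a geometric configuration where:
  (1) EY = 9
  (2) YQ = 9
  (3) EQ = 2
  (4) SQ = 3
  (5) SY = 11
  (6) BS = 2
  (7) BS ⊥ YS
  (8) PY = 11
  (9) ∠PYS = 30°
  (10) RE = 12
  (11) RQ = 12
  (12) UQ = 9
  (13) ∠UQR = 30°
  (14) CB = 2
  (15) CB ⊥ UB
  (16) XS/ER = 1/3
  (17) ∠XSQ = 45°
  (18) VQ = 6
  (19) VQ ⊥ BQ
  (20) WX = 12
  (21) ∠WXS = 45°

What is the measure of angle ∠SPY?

Step 1: By the law of cosines on triangle PYS: PS² = 11² + 11² − 2·11·11·cos(30°) = 32.42, so PS ≈ 5.69.
Step 2: By the inverse law of cosines on triangle SPY: cos(∠SPY) = (5.69² + 11² − 11²) / (2·5.69·11) = 32.42/125.27 = 0.2588, so ∠SPY = 75°.

Therefore, the measure of angle ∠SPY = 75°.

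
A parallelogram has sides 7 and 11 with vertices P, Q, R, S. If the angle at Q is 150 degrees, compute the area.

Area = 7 * 11 * sin(150°) = 77 * 1/2 = 77/2

77/2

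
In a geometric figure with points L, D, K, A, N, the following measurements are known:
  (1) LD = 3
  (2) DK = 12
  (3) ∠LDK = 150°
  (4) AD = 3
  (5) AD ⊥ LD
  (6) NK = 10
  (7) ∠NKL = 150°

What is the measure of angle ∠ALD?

Step 1: By the law of cosines on triangle LDA: LA² = 3² + 3² − 2·3·3·cos(90°) = 18, so LA = 3·√2.
Step 2: By the inverse law of cosines on triangle ALD: cos(∠ALD) = ((3·√2)² + 3² − 3²) / (2·3·√2·3) = 18/25.46 = 0.7071, so ∠ALD = 45°.

Therefore, the measure of angle ∠ALD = 45°.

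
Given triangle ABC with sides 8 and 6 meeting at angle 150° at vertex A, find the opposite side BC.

Law of cosines: BC^2 = 8^2 + 6^2 - 2(8)(6)cos(150°) = 48*sqrt(3) + 100, so BC = 2*sqrt(12*sqrt(3) + 25).

2*sqrt(12*sqrt(3) + 25)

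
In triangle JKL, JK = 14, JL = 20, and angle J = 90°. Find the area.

Area = (1/2)(14)(20) sin(90°) = (1/2)(14)(20)(1) = 140

140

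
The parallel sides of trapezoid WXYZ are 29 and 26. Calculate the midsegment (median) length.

The midsegment (median) of a trapezoid connects the midpoints of the non-parallel sides.
Its length is the average of the two bases: (29 + 26) / 2 = 55/2.

55/2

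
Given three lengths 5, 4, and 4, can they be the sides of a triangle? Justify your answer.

Check all three triangle inequalities:
5 + 4 = 9 > 4 ✓
5 + 4 = 9 > 4 ✓
4 + 4 = 8 > 5 ✓
All conditions hold, so these sides form a valid triangle.

Yes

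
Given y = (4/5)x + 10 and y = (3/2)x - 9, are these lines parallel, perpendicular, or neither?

Slope of line 1: m1 = 4/5
Slope of line 2: m2 = 3/2
m1 != m2 (4/5 != 3/2), so not parallel.
m1 * m2 = (4/5) * (3/2) = 6/5 != -1, so not perpendicular.
The lines are neither parallel nor perpendicular.

Neither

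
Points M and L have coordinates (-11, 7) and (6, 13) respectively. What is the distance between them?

d = sqrt((17)^2 + (6)^2) = sqrt(325) = 5*sqrt(13)

5*sqrt(13)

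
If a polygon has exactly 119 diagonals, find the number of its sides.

Using d = n(n - 3)/2, we solve 119 = n(n - 3)/2.
So n(n - 3) = 238.
Testing n = 17: 17 * 14 = 238 = 238. Correct.
The polygon has 17 sides.

17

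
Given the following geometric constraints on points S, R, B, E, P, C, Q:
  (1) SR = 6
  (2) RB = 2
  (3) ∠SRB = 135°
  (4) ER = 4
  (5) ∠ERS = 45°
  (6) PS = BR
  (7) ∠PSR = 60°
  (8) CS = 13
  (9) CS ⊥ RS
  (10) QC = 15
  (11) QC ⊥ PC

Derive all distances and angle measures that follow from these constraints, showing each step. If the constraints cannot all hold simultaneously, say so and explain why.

The constraints are consistent.

From the given relations:
  PS = BR = 2

Step 1: From SR = 6, RB = 2, and ∠SRB = 135°, by the law of cosines:
  SB² = SR² + RB² - 2·SR·RB·cos(135°) = 36 + 4 + 16.97 = 56.97
  SB ≈ 7.55

Step 2: From SR = 6, RE = 4, and ∠SRE = 45°, by the law of cosines:
  SE² = SR² + RE² - 2·SR·RE·cos(45°) = 36 + 16 - 33.94 = 18.06
  SE ≈ 4.25

Step 3: From RS = 6, SP = 2, and ∠RSP = 60°, by the law of cosines:
  RP² = RS² + SP² - 2·RS·SP·cos(60°) = 36 + 4 - 12 = 28
  RP = 2·√7

Step 4: From RS = 6, SC = 13, and ∠RSC = 90°, by the law of cosines:
  RC² = RS² + SC² - 2·RS·SC·cos(90°) = 36 + 169 - 0 = 205
  RC ≈ 14.32

Step 5: From SB = 7.55, SR = 6, BR = 2, by the inverse law of cosines:
  cos(∠BSR) = (SB² + SR² - BR²) / (2·SB·SR)
  ∠BSR = 10.8°

Step 6: From SE = 4.25, SR = 6, ER = 4, by the inverse law of cosines:
  cos(∠ESR) = (SE² + SR² - ER²) / (2·SE·SR)
  ∠ESR = 41.73°

Step 7: From RC = 14.32, RS = 6, CS = 13, by the inverse law of cosines:
  cos(∠CRS) = (RC² + RS² - CS²) / (2·RC·RS)
  ∠CRS = 65.22°

Step 8: From RP = 2·√7, RS = 6, PS = 2, by the inverse law of cosines:
  cos(∠PRS) = (RP² + RS² - PS²) / (2·RP·RS)
  ∠PRS = 19.11°

Step 9: From BR = 2, BS = 7.55, RS = 6, by the inverse law of cosines:
  cos(∠RBS) = (BR² + BS² - RS²) / (2·BR·BS)
  ∠RBS = 34.2°

Step 10: From ER = 4, ES = 4.25, RS = 6, by the inverse law of cosines:
  cos(∠RES) = (ER² + ES² - RS²) / (2·ER·ES)
  ∠RES = 93.27°

Step 11: From PR = 2·√7, PS = 2, RS = 6, by the inverse law of cosines:
  cos(∠RPS) = (PR² + PS² - RS²) / (2·PR·PS)
  ∠RPS = 100.89°

Step 12: From CR = 14.32, CS = 13, RS = 6, by the inverse law of cosines:
  cos(∠RCS) = (CR² + CS² - RS²) / (2·CR·CS)
  ∠RCS = 24.78°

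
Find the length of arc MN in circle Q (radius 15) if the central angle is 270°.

Arc length = 2πr × θ/360
= 2π × 15 × 3/4
= 45*pi/2

45*pi/2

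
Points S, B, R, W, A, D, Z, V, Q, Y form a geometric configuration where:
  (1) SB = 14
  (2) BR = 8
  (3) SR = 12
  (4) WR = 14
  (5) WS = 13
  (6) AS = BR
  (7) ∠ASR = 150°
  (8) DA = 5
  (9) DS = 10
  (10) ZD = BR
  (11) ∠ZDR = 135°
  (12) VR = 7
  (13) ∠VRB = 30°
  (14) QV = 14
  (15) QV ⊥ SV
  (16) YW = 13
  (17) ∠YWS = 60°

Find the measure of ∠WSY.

Step 1: By the law of cosines on triangle SWY: SY² = 13² + 13² − 2·13·13·cos(60°) = 169, so SY = 13.
Step 2: By the inverse law of cosines on triangle WSY: cos(∠WSY) = (13² + 13² − 13²) / (2·13·13) = 169/338 = 0.5, so ∠WSY = 60°.

Therefore, the measure of angle ∠WSY = 60°.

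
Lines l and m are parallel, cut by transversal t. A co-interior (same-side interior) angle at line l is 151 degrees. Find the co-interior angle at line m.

Co-interior angles (same-side interior) formed by parallel lines and a transversal are supplementary (sum to 180 degrees).
The given angle is 151 degrees.
The co-interior angle = 180 - 151 = 29 degrees.

29 degrees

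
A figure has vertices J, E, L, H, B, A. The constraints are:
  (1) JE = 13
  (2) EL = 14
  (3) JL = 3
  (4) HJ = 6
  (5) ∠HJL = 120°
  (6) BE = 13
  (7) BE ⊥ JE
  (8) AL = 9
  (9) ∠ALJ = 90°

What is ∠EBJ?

Step 1: By the law of cosines on triangle BEJ: BJ² = 13² + 13² − 2·13·13·cos(90°) = 338, so BJ = 13·√2.
Step 2: By the inverse law of cosines on triangle EBJ: cos(∠EBJ) = (13² + (13·√2)² − 13²) / (2·13·13·√2) = 338/478 = 0.7071, so ∠EBJ = 45°.

Therefore, the measure of angle ∠EBJ = 45°.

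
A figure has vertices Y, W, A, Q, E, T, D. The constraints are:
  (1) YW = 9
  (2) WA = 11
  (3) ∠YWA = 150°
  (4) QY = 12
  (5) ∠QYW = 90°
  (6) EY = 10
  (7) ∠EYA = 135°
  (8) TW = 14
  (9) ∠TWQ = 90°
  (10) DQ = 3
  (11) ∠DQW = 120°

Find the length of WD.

Step 1: By the law of cosines on triangle QYW: QW² = 12² + 9² − 2·12·9·cos(90°) = 225, so QW = 15.
Step 2: By the law of cosines on triangle WQD: WD² = 15² + 3² − 2·15·3·cos(120°) = 279, so WD = 3·√31.

Therefore, the length of WD = 3·√31.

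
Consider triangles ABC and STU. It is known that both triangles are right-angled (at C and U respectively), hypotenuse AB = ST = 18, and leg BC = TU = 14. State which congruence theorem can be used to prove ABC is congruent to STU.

Consider the given information: both triangles are right-angled (at C and U respectively), hypotenuse AB = ST = 18, and leg BC = TU = 14
This is not ASA or AAS: ASA requires two angles and the side between them. AAS requires two angles and a non-included side.
The correct criterion is HL. The hypotenuse and one leg of two right triangles are equal (Hypotenuse-Leg).

HL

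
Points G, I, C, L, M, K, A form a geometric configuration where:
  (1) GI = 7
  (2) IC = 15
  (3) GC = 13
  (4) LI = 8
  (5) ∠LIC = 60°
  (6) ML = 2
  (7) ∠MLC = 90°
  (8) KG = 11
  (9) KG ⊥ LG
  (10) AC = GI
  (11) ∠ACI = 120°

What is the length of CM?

Step 1: By the law of cosines on triangle LIC: LC² = 8² + 15² − 2·8·15·cos(60°) = 169, so LC = 13.
Step 2: By the law of cosines on triangle CLM: CM² = 13² + 2² − 2·13·2·cos(90°) = 173, so CM = √173.

Therefore, the length of CM = √173.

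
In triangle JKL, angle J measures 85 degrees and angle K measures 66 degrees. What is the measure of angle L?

The interior angles sum to 180°: angle L = 180 - 85 - 66 = 29°.
The triangle is acute (angles 85°, 66°, 29°).

29 degrees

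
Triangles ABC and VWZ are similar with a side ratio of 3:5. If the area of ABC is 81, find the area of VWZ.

For similar figures, the area ratio equals the square of the side ratio.
Side ratio (ABC to VWZ) = 3:5, so area ratio = 3^2:5^2 = 9:25.
If the area of ABC is 81, then the area of VWZ = 81 * (25/9) = 225.

225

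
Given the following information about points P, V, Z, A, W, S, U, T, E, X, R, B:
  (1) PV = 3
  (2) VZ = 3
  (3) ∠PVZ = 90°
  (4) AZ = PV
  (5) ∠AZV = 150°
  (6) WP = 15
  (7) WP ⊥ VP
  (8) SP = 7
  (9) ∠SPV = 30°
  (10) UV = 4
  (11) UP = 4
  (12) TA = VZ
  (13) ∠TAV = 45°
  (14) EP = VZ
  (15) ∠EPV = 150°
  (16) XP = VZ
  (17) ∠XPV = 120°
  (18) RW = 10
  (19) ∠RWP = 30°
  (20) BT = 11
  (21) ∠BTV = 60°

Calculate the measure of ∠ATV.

From the given relations: AZ = PV = 3; TA = VZ = 3.
Step 1: By the law of cosines on triangle VZA: VA² = 3² + 3² − 2·3·3·cos(150°) = 33.59, so VA ≈ 5.8.
Step 2: By the law of cosines on triangle TAV: TV² = 3² + 5.8² − 2·3·5.8·cos(45°) = 18, so TV = 3·√2.
Step 3: By the inverse law of cosines on triangle ATV: cos(∠ATV) = (3² + (3·√2)² − 5.8²) / (2·3·3·√2) = -6.59/25.46 = -0.2588, so ∠ATV = 105°.

Therefore, the measure of angle ∠ATV = 105°.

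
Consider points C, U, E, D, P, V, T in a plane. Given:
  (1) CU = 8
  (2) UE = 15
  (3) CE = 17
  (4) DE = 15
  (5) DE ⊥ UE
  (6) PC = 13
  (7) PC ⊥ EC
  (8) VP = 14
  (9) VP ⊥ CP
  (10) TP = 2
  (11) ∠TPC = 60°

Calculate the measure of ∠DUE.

Step 1: By the law of cosines on triangle UED: UD² = 15² + 15² − 2·15·15·cos(90°) = 450, so UD = 15·√2.
Step 2: By the inverse law of cosines on triangle DUE: cos(∠DUE) = ((15·√2)² + 15² − 15²) / (2·15·√2·15) = 450/636.4 = 0.7071, so ∠DUE = 45°.

Therefore, the measure of angle ∠DUE = 45°.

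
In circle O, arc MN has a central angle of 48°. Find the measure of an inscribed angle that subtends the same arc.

Inscribed angle = 48° / 2 = 24° (inscribed angle theorem).

24°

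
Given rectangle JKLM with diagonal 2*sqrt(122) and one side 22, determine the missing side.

b = sqrt(d^2 - a^2) = sqrt(488 - 484) = sqrt(4) = 2

2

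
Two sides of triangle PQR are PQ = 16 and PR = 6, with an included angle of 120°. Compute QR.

By the law of cosines: QR^2 = PQ^2 + PR^2 - 2*PQ*PR*cos(P)
QR^2 = 16^2 + 6^2 - 2*16*6*cos(120°)
QR^2 = 256 + 36 - 192*(-1/2)
QR^2 = 388
QR = 2*sqrt(97)

2*sqrt(97)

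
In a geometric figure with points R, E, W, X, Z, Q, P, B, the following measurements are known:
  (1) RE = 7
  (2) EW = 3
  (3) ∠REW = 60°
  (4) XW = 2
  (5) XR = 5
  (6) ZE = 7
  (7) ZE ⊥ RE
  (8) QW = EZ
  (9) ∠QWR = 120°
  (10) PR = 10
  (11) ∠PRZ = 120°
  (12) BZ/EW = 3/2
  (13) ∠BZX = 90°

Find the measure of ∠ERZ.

Step 1: By the law of cosines on triangle REZ: RZ² = 7² + 7² − 2·7·7·cos(90°) = 98, so RZ = 7·√2.
Step 2: By the inverse law of cosines on triangle ERZ: cos(∠ERZ) = (7² + (7·√2)² − 7²) / (2·7·7·√2) = 98/138.59 = 0.7071, so ∠ERZ = 45°.

Therefore, the measure of angle ∠ERZ = 45°.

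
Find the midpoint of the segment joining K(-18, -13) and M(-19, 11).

M = ((x₁ + x₂)/2, (y₁ + y₂)/2)
= ((-18 + -19)/2, (-13 + 11)/2)
= (-37/2, -2/2) = (-37/2, -1)

(-37/2, -1)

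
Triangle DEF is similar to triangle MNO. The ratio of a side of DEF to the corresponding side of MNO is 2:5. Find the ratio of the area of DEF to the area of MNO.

Area scales with the square of linear dimensions. If every length is multiplied by 2/5, then the area is multiplied by (2/5)^2 = 4/25.
The area ratio is 4:25.

4:25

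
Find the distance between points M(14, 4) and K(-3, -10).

The horizontal distance is |-3 - 14| = 17 and the vertical distance is |-10 - 4| = 14.
By the Pythagorean theorem, d = sqrt(17^2 + 14^2) = sqrt(485).

sqrt(485)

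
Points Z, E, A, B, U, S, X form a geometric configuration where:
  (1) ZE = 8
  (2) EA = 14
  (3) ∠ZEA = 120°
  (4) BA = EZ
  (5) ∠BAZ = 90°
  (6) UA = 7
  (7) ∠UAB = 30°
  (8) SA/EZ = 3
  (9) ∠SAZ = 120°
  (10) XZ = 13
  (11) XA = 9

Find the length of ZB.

From the given relations: BA = EZ = 8.
Step 1: By the law of cosines on triangle ZEA: ZA² = 8² + 14² − 2·8·14·cos(120°) = 372, so ZA = 2·√93.
Step 2: By the law of cosines on triangle ZAB: ZB² = (2·√93)² + 8² − 2·2·√93·8·cos(90°) = 436, so ZB = 2·√109.

Therefore, the length of ZB = 2·√109.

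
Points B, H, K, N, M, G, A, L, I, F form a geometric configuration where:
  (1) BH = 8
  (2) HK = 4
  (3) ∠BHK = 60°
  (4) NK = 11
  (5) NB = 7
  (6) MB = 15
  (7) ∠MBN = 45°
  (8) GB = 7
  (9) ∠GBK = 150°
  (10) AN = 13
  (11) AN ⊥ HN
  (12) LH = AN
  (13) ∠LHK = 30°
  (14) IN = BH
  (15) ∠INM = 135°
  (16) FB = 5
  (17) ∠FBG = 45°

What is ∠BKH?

Step 1: By the law of cosines on triangle KHB: KB² = 4² + 8² − 2·4·8·cos(60°) = 48, so KB = 4·√3.
Step 2: By the inverse law of cosines on triangle BKH: cos(∠BKH) = ((4·√3)² + 4² − 8²) / (2·4·√3·4) = 0/55.43 = 0, so ∠BKH = 90°.

Therefore, the measure of angle ∠BKH = 90°.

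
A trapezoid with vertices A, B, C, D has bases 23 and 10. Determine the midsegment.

The midsegment (median) of a trapezoid connects the midpoints of the non-parallel sides.
Its length is the average of the two bases: (23 + 10) / 2 = 33/2.

33/2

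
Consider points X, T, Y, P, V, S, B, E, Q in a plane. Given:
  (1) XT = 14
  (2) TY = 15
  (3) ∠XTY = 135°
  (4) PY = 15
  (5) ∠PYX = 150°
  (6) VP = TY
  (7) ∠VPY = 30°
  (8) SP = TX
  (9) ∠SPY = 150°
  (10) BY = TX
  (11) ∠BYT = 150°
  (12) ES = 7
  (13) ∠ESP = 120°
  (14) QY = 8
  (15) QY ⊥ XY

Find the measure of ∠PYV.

From the given relations: VP = TY = 15.
Step 1: By the law of cosines on triangle YPV: YV² = 15² + 15² − 2·15·15·cos(30°) = 60.29, so YV ≈ 7.76.
Step 2: By the inverse law of cosines on triangle PYV: cos(∠PYV) = (15² + 7.76² − 15²) / (2·15·7.76) = 60.29/232.94 = 0.2588, so ∠PYV = 75°.

Therefore, the measure of angle ∠PYV = 75°.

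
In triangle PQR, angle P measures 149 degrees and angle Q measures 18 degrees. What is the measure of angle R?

angle R = 180 - 149 - 18 = 13 degrees.

13 degrees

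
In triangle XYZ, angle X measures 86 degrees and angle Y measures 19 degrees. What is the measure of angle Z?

Let angle Z = x. Then 86 + 19 + x = 180.
x = 180 - 105 = 75 degrees.

75 degrees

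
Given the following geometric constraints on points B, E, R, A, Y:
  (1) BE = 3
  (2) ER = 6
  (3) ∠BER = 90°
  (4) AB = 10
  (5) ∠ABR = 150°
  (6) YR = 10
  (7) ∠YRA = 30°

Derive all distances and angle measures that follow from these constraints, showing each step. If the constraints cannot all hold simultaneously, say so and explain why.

The constraints are consistent.

Step 1: From BE = 3, ER = 6, and ∠BER = 90°, by the law of cosines:
  BR² = BE² + ER² - 2·BE·ER·cos(90°) = 9 + 36 - 0 = 45
  BR = 3·√5

Step 2: From RB = 3·√5, BA = 10, and ∠RBA = 150°, by the law of cosines:
  RA² = RB² + BA² - 2·RB·BA·cos(150°) = 45 + 100 + 116.2 = 261.2
  RA ≈ 16.16

Step 3: From BE = 3, BR = 3·√5, ER = 6, by the inverse law of cosines:
  cos(∠EBR) = (BE² + BR² - ER²) / (2·BE·BR)
  ∠EBR = 63.43°

Step 4: From RB = 3·√5, RE = 6, BE = 3, by the inverse law of cosines:
  cos(∠BRE) = (RB² + RE² - BE²) / (2·RB·RE)
  ∠BRE = 26.57°

Step 5: From AR = 16.16, RY = 10, and ∠ARY = 30°, by the law of cosines:
  AY² = AR² + RY² - 2·AR·RY·cos(30°) = 261.2 + 100 - 279.9 = 81.27
  AY ≈ 9.01

Step 6: From RA = 16.16, RB = 3·√5, AB = 10, by the inverse law of cosines:
  cos(∠ARB) = (RA² + RB² - AB²) / (2·RA·RB)
  ∠ARB = 18.02°

Step 7: From AB = 10, AR = 16.16, BR = 3·√5, by the inverse law of cosines:
  cos(∠BAR) = (AB² + AR² - BR²) / (2·AB·AR)
  ∠BAR = 11.98°

Step 8: From AR = 16.16, AY = 9.01, RY = 10, by the inverse law of cosines:
  cos(∠RAY) = (AR² + AY² - RY²) / (2·AR·AY)
  ∠RAY = 33.69°

Step 9: From YA = 9.01, YR = 10, AR = 16.16, by the inverse law of cosines:
  cos(∠AYR) = (YA² + YR² - AR²) / (2·YA·YR)
  ∠AYR = 116.31°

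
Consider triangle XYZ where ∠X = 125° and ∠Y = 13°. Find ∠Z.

The interior angles sum to 180°: angle Z = 180 - 125 - 13 = 42°.
The triangle is obtuse (angles 125°, 13°, 42°).

42 degrees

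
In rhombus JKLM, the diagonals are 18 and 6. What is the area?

Area = (18 * 6) / 2 = 108 / 2 = 54

54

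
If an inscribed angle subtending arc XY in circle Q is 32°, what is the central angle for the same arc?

By the inscribed angle theorem, the central angle is twice the inscribed angle.
Central angle = 2 × 32° = 64°

64°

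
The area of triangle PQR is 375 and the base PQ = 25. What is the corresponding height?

Area = (1/2) * base * height
height = 2 * Area / base
height = 2 * 375 / 25
height = 750 / 25
height = 30

30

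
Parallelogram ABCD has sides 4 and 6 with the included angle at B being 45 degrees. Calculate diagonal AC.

The diagonal of a parallelogram can be found by treating two adjacent sides and the diagonal as a triangle.
Applying the law of cosines with sides 4, 6 and included angle 45°:
d^2 = 16 + 36 - 48*cos(45°) = 52 - 24*sqrt(2)
d = 2*sqrt(13 - 6*sqrt(2))

2*sqrt(13 - 6*sqrt(2))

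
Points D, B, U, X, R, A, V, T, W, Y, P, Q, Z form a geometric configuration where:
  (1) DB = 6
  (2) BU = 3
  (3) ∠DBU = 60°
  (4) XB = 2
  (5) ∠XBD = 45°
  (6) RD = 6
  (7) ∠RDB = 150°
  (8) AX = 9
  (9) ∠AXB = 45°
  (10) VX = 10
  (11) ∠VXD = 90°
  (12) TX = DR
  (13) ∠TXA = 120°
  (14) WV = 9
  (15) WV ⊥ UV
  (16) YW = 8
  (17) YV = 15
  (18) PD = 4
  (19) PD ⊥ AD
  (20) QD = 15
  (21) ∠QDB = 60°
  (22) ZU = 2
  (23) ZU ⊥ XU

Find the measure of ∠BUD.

Step 1: By the law of cosines on triangle UBD: UD² = 3² + 6² − 2·3·6·cos(60°) = 27, so UD = 3·√3.
Step 2: By the inverse law of cosines on triangle BUD: cos(∠BUD) = (3² + (3·√3)² − 6²) / (2·3·3·√3) = 0/31.18 = 0, so ∠BUD = 90°.

Therefore, the measure of angle ∠BUD = 90°.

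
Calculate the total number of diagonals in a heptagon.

Total line segments between 7 vertices = C(7,2) = 21.
Subtract the 7 sides: 21 - 7 = 14 diagonals.

14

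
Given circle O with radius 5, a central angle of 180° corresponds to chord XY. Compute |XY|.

Drop a perpendicular from the center to the chord, bisecting both the chord and the central angle.
Each half-chord = r sin(θ/2) = 5 sin(90°).
The full chord = 2 × 5 × sin(90°) = 10.

10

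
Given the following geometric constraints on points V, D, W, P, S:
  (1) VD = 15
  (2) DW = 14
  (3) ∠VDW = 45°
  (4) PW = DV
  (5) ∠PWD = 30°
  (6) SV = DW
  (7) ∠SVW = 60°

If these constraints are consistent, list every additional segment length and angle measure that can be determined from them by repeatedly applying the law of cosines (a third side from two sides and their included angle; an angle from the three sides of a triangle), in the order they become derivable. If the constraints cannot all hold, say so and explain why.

The constraints are consistent. Derivable facts, in order:
After 1 step:
- DP ≈ 7.57
- VW ≈ 11.14
After 2 steps:
- WS ≈ 12.81
- ∠DPW = 67.67°
- ∠DVW = 62.74°
- ∠DWV = 72.26°
- ∠PDW = 82.33°
After 3 steps:
- ∠SWV = 71.16°
- ∠VSW = 48.84°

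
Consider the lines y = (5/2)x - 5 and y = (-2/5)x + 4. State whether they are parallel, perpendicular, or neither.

Slope of line 1: m1 = 5/2
Slope of line 2: m2 = -2/5
Two lines are perpendicular when the product of their slopes is -1 (negative reciprocals).
m1 * m2 = (5/2) * (-2/5) = -1, confirming perpendicularity.

Perpendicular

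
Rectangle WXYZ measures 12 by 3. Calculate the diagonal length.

Using the Pythagorean theorem:
d² = 12² + 3² = 144 + 9 = 153
d = sqrt(153) = 3*sqrt(17)

3*sqrt(17)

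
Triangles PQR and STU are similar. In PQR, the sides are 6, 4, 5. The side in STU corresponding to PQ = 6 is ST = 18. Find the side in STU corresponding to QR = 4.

Since the triangles are similar, the ratio of corresponding sides is constant.
Scale factor k = ST / PQ = 18 / 6 = 3
TU = k * QR = 3 * 4 = 12

12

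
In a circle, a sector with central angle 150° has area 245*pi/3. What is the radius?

Sector area A = πr² × θ/360, so r² = 360A / (πθ).
r² = 360 × 245*pi/3 / (π × 150)
r² = 196
r = 14

14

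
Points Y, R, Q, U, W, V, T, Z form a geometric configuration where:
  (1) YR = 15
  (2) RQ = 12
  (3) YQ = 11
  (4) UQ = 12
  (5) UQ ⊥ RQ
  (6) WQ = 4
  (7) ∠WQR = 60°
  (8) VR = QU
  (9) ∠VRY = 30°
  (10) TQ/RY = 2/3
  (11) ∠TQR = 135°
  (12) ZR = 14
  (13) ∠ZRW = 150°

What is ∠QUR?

Step 1: By the law of cosines on triangle UQR: UR² = 12² + 12² − 2·12·12·cos(90°) = 288, so UR = 12·√2.
Step 2: By the inverse law of cosines on triangle QUR: cos(∠QUR) = (12² + (12·√2)² − 12²) / (2·12·12·√2) = 288/407.29 = 0.7071, so ∠QUR = 45°.

Therefore, the measure of angle ∠QUR = 45°.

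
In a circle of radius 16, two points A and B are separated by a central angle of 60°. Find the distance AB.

Chord length = 2r sin(θ/2)
= 2 × 16 × sin(60°/2)
= 2 × 16 × sin(30°)
= 16

16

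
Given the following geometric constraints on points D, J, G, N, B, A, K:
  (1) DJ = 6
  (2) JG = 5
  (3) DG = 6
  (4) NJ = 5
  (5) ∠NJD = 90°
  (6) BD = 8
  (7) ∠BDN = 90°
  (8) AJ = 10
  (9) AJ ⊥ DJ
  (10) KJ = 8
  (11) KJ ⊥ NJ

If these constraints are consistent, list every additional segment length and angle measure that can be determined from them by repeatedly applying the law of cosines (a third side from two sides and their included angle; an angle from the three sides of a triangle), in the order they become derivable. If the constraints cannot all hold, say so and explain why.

The constraints are consistent. Derivable facts, in order:
After 1 step:
- DA = 2·√34
- DN = √61
- NK = √89
- ∠DGJ = 65.38°
- ∠DJG = 65.38°
- ∠GDJ = 49.25°
After 2 steps:
- NB = 5·√5
- ∠ADJ = 59.04°
- ∠DAJ = 30.96°
- ∠DNJ = 50.19°
- ∠JDN = 39.81°
- ∠JKN = 32.01°
- ∠JNK = 57.99°
After 3 steps:
- ∠BND = 45.69°
- ∠DBN = 44.31°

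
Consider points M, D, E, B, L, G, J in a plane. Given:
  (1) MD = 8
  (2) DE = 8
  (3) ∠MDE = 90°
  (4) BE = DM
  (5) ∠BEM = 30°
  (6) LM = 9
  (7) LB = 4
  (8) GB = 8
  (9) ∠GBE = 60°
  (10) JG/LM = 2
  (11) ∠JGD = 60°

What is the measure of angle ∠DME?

Step 1: By the law of cosines on triangle MDE: ME² = 8² + 8² − 2·8·8·cos(90°) = 128, so ME = 8·√2.
Step 2: By the inverse law of cosines on triangle DME: cos(∠DME) = (8² + (8·√2)² − 8²) / (2·8·8·√2) = 128/181.02 = 0.7071, so ∠DME = 45°.

Therefore, the measure of angle ∠DME = 45°.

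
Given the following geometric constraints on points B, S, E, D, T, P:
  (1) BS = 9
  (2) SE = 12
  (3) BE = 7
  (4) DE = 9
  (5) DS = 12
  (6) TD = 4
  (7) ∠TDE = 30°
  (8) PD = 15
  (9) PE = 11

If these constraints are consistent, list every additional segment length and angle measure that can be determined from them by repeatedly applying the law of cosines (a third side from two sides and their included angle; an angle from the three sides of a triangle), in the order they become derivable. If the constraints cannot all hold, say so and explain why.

The constraints are consistent. Derivable facts, in order:
After 1 step:
- ET ≈ 5.89
- ∠BES = 48.19°
- ∠BSE = 35.43°
- ∠DEP = 96.67°
- ∠DES = 67.98°
- ∠DPE = 36.58°
- ∠DSE = 44.05°
- ∠EBS = 96.38°
- ∠EDP = 46.75°
- ∠EDS = 67.98°
After 2 steps:
- ∠DET = 19.86°
- ∠DTE = 130.14°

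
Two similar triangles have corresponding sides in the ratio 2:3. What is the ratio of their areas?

Area scales with the square of linear dimensions. If every length is multiplied by 2/3, then the area is multiplied by (2/3)^2 = 4/9.
The area ratio is 4:9.

4:9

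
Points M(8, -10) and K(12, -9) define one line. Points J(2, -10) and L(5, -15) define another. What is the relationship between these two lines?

Slope of line 1: m1 = (-9 - -10)/(12 - 8) = 1/4 = 1/4
Slope of line 2: m2 = (-15 - -10)/(5 - 2) = -5/3 = -5/3
For parallel lines we need equal slopes: 1/4 != -5/3.
For perpendicular lines we need m1*m2 = -1: (1/4)(-5/3) = -5/12 != -1.
Since neither condition holds, the lines are neither parallel nor perpendicular.

Neither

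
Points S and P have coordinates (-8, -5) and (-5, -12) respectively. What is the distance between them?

The horizontal distance is |-5 - -8| = 3 and the vertical distance is |-12 - -5| = 7.
By the Pythagorean theorem, d = sqrt(3^2 + 7^2) = sqrt(58).

sqrt(58)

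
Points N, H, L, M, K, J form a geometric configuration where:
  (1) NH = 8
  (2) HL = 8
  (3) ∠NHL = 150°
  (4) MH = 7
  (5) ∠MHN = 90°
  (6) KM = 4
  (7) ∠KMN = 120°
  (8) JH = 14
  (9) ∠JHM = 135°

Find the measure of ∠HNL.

Step 1: By the law of cosines on triangle NHL: NL² = 8² + 8² − 2·8·8·cos(150°) = 238.85, so NL ≈ 15.45.
Step 2: By the inverse law of cosines on triangle HNL: cos(∠HNL) = (8² + 15.45² − 8²) / (2·8·15.45) = 238.85/247.28 = 0.9659, so ∠HNL = 15°.

Therefore, the measure of angle ∠HNL = 15°.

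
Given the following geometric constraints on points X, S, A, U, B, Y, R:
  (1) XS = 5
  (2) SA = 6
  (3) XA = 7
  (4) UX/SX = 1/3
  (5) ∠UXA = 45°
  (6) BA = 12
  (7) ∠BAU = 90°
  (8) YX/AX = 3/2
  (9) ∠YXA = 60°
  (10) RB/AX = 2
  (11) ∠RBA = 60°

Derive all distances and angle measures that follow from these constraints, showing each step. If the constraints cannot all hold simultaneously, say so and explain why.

The constraints are consistent.

From the given relations:
  UX = 1/3·SX = 1/3·5 ≈ 1.67
  YX = 3/2·AX = 3/2·7 ≈ 10.5
  RB = 2·AX = 2·7 = 14

Step 1: From AX = 7, XU = 1.67, and ∠AXU = 45°, by the law of cosines:
  AU² = AX² + XU² - 2·AX·XU·cos(45°) = 49 + 2.778 - 16.5 = 35.28
  AU ≈ 5.94

Step 2: From AX = 7, XY = 10.5, and ∠AXY = 60°, by the law of cosines:
  AY² = AX² + XY² - 2·AX·XY·cos(60°) = 49 + 110.2 - 73.5 = 85.75
  AY = 7/2·√7

Step 3: From AB = 12, BR = 14, and ∠ABR = 60°, by the law of cosines:
  AR² = AB² + BR² - 2·AB·BR·cos(60°) = 144 + 196 - 168 = 172
  AR = 2·√43

Step 4: From XA = 7, XS = 5, AS = 6, by the inverse law of cosines:
  cos(∠AXS) = (XA² + XS² - AS²) / (2·XA·XS)
  ∠AXS = 57.12°

Step 5: From SA = 6, SX = 5, AX = 7, by the inverse law of cosines:
  cos(∠ASX) = (SA² + SX² - AX²) / (2·SA·SX)
  ∠ASX = 78.46°

Step 6: From AS = 6, AX = 7, SX = 5, by the inverse law of cosines:
  cos(∠SAX) = (AS² + AX² - SX²) / (2·AS·AX)
  ∠SAX = 44.42°

Step 7: From UA = 5.94, AB = 12, and ∠UAB = 90°, by the law of cosines:
  UB² = UA² + AB² - 2·UA·AB·cos(90°) = 35.28 + 144 - 0 = 179.3
  UB ≈ 13.39

Step 8: From AB = 12, AR = 2·√43, BR = 14, by the inverse law of cosines:
  cos(∠BAR) = (AB² + AR² - BR²) / (2·AB·AR)
  ∠BAR = 67.59°

Step 9: From AU = 5.94, AX = 7, UX = 1.67, by the inverse law of cosines:
  cos(∠UAX) = (AU² + AX² - UX²) / (2·AU·AX)
  ∠UAX = 11.44°

Step 10: From AX = 7, AY = 7/2·√7, XY = 10.5, by the inverse law of cosines:
  cos(∠XAY) = (AX² + AY² - XY²) / (2·AX·AY)
  ∠XAY = 79.11°

Step 11: From UA = 5.94, UX = 1.67, AX = 7, by the inverse law of cosines:
  cos(∠AUX) = (UA² + UX² - AX²) / (2·UA·UX)
  ∠AUX = 123.56°

Step 12: From YA = 7/2·√7, YX = 10.5, AX = 7, by the inverse law of cosines:
  cos(∠AYX) = (YA² + YX² - AX²) / (2·YA·YX)
  ∠AYX = 40.89°

Step 13: From RA = 2·√43, RB = 14, AB = 12, by the inverse law of cosines:
  cos(∠ARB) = (RA² + RB² - AB²) / (2·RA·RB)
  ∠ARB = 52.41°

Step 14: From UA = 5.94, UB = 13.39, AB = 12, by the inverse law of cosines:
  cos(∠AUB) = (UA² + UB² - AB²) / (2·UA·UB)
  ∠AUB = 63.67°

Step 15: From BA = 12, BU = 13.39, AU = 5.94, by the inverse law of cosines:
  cos(∠ABU) = (BA² + BU² - AU²) / (2·BA·BU)
  ∠ABU = 26.33°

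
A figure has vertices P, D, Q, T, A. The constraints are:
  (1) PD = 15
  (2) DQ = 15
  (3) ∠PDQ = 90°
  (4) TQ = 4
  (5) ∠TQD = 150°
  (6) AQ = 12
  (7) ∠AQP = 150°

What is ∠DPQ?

Step 1: By the law of cosines on triangle PDQ: PQ² = 15² + 15² − 2·15·15·cos(90°) = 450, so PQ = 15·√2.
Step 2: By the inverse law of cosines on triangle DPQ: cos(∠DPQ) = (15² + (15·√2)² − 15²) / (2·15·15·√2) = 450/636.4 = 0.7071, so ∠DPQ = 45°.

Therefore, the measure of angle ∠DPQ = 45°.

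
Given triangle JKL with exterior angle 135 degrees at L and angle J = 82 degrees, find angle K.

By the exterior angle theorem: exterior angle = sum of remote interior angles.
135 = 82 + angle K
angle K = 135 - 82 = 53 degrees

53 degrees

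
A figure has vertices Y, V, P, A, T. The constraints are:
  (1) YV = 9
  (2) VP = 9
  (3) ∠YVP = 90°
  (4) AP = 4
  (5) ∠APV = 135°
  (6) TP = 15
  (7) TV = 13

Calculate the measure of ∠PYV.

Step 1: By the law of cosines on triangle YVP: YP² = 9² + 9² − 2·9·9·cos(90°) = 162, so YP = 9·√2.
Step 2: By the inverse law of cosines on triangle PYV: cos(∠PYV) = ((9·√2)² + 9² − 9²) / (2·9·√2·9) = 162/229.1 = 0.7071, so ∠PYV = 45°.

Therefore, the measure of angle ∠PYV = 45°.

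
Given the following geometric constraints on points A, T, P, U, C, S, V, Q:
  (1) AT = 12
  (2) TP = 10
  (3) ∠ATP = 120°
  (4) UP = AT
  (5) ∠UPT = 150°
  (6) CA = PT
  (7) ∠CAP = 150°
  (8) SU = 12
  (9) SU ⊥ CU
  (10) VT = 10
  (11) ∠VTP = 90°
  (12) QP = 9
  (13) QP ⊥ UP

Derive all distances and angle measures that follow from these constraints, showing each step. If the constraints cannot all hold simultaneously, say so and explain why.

The constraints are consistent.

From the given relations:
  UP = AT = 12
  CA = PT = 10

Step 1: From AT = 12, TP = 10, and ∠ATP = 120°, by the law of cosines:
  AP² = AT² + TP² - 2·AT·TP·cos(120°) = 144 + 100 + 120 = 364
  AP = 2·√91

Step 2: From TP = 10, PU = 12, and ∠TPU = 150°, by the law of cosines:
  TU² = TP² + PU² - 2·TP·PU·cos(150°) = 100 + 144 + 207.8 = 451.8
  TU ≈ 21.26

Step 3: From PT = 10, TV = 10, and ∠PTV = 90°, by the law of cosines:
  PV² = PT² + TV² - 2·PT·TV·cos(90°) = 100 + 100 - 0 = 200
  PV = 10·√2

Step 4: From UP = 12, PQ = 9, and ∠UPQ = 90°, by the law of cosines:
  UQ² = UP² + PQ² - 2·UP·PQ·cos(90°) = 144 + 81 - 0 = 225
  UQ = 15

Step 5: From PA = 2·√91, AC = 10, and ∠PAC = 150°, by the law of cosines:
  PC² = PA² + AC² - 2·PA·AC·cos(150°) = 364 + 100 + 330.5 = 794.5
  PC ≈ 28.19

Step 6: From AP = 2·√91, AT = 12, PT = 10, by the inverse law of cosines:
  cos(∠PAT) = (AP² + AT² - PT²) / (2·AP·AT)
  ∠PAT = 27°

Step 7: From TP = 10, TU = 21.26, PU = 12, by the inverse law of cosines:
  cos(∠PTU) = (TP² + TU² - PU²) / (2·TP·TU)
  ∠PTU = 16.4°

Step 8: From PA = 2·√91, PT = 10, AT = 12, by the inverse law of cosines:
  cos(∠APT) = (PA² + PT² - AT²) / (2·PA·PT)
  ∠APT = 33°

Step 9: From PT = 10, PV = 10·√2, TV = 10, by the inverse law of cosines:
  cos(∠TPV) = (PT² + PV² - TV²) / (2·PT·PV)
  ∠TPV = 45°

Step 10: From UP = 12, UQ = 15, PQ = 9, by the inverse law of cosines:
  cos(∠PUQ) = (UP² + UQ² - PQ²) / (2·UP·UQ)
  ∠PUQ = 36.87°

Step 11: From UP = 12, UT = 21.26, PT = 10, by the inverse law of cosines:
  cos(∠PUT) = (UP² + UT² - PT²) / (2·UP·UT)
  ∠PUT = 13.6°

Step 12: From VP = 10·√2, VT = 10, PT = 10, by the inverse law of cosines:
  cos(∠PVT) = (VP² + VT² - PT²) / (2·VP·VT)
  ∠PVT = 45°

Step 13: From QP = 9, QU = 15, PU = 12, by the inverse law of cosines:
  cos(∠PQU) = (QP² + QU² - PU²) / (2·QP·QU)
  ∠PQU = 53.13°

Step 14: From PA = 2·√91, PC = 28.19, AC = 10, by the inverse law of cosines:
  cos(∠APC) = (PA² + PC² - AC²) / (2·PA·PC)
  ∠APC = 10.22°

Step 15: From CA = 10, CP = 28.19, AP = 2·√91, by the inverse law of cosines:
  cos(∠ACP) = (CA² + CP² - AP²) / (2·CA·CP)
  ∠ACP = 19.78°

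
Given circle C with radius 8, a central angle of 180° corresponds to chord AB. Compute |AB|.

Chord length = 2r sin(θ/2)
= 2 × 8 × sin(180°/2)
= 2 × 8 × sin(90°)
= 16

16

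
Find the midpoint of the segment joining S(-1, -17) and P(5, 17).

M = ((x₁ + x₂)/2, (y₁ + y₂)/2)
= ((-1 + 5)/2, (-17 + 17)/2)
= (4/2, 0/2) = (2, 0)

(2, 0)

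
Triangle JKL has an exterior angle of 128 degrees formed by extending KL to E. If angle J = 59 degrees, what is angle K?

angle K = 128 - 59 = 69 degrees (exterior angle theorem).

69 degrees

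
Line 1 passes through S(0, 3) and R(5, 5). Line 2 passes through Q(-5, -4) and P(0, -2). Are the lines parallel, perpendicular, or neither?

Slope of line 1: m1 = (5 - 3)/(5 - 0) = 2/5 = 2/5
Slope of line 2: m2 = (-2 - -4)/(0 - -5) = 2/5 = 2/5
Since m1 = m2 = 2/5, the lines are parallel.

Parallel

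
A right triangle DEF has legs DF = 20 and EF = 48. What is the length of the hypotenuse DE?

DE = sqrt(20^2 + 48^2) = sqrt(2704) = 52

52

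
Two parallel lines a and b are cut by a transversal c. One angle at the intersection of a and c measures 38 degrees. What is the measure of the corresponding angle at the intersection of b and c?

When a transversal crosses parallel lines, angles in the same position at each intersection are called corresponding angles.
These are always equal, so the answer is 38 degrees.

38 degrees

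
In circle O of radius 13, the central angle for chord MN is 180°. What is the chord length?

Chord = 2(13) sin(90°) = 26

26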